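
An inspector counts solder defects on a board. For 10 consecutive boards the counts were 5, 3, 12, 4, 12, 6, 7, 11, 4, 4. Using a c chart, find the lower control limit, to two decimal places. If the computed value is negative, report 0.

c̄ = (5 + 3 + 12 + 4 + 12 + 6 + 7 + 11 + 4 + 4) / 10 = 68 / 10 = 6.8000
LCL = c̄ − 3√c̄ = 6.8000 − 3 × 2.6077 = -1.0230 → 0 (cannot be negative)

0.00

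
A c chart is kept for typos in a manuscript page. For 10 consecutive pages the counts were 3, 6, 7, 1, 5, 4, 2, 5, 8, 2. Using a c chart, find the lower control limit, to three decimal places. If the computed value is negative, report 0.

c̄ = (3 + 6 + 7 + 1 + 5 + 4 + 2 + 5 + 8 + 2) / 10 = 43 / 10 = 4.3000
LCL = c̄ − 3√c̄ = 4.3000 − 3 × 2.0736 = -1.9209 → 0 (cannot be negative)

0.000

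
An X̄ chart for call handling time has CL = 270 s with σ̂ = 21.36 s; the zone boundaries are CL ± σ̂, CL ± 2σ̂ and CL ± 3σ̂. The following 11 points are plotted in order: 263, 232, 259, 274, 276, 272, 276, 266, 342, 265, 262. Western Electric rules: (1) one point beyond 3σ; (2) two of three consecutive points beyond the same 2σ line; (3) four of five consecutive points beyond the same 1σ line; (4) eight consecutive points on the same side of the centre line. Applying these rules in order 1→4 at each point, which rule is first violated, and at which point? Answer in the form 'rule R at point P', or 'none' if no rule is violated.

Zone of each point (C = within 1σ̂, B = 1σ̂–2σ̂, A = 2σ̂–3σ̂, * = beyond 3σ̂; sign = side of CL): 1:-C, 2:-B, 3:-C, 4:+C, 5:+C, 6:+C, 7:+C, 8:-C, 9:+*, 10:-C, 11:-C
Rule 1 (one point beyond the 3σ limits) is satisfied at point 9.

rule 1 at point 9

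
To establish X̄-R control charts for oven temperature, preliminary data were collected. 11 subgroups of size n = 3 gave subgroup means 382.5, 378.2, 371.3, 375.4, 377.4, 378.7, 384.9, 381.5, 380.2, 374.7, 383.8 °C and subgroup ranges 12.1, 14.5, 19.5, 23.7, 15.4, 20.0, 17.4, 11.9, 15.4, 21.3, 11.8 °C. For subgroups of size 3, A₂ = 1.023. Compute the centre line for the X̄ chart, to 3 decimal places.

378.964

X̄̄ = (382.5 + 378.2 + 371.3 + 375.4 + 377.4 + 378.7 + 384.9 + 381.5 + 380.2 + 374.7 + 383.8) / 11 = 4168.6000 / 11 = 378.9636
CL = X̄̄ = 378.9636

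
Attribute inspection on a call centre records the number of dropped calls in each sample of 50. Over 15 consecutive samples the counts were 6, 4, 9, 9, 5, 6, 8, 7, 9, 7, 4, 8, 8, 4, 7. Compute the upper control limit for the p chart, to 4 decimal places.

0.2795

p̄ = Σdᵢ / (k·n) = 101 / (15 × 50) = 0.13467
UCL = p̄ + 3·√(p̄(1−p̄)/n) = 0.13467 + 3 × √(0.13467×0.86533/50) = 0.13467 + 3 × 0.04828 = 0.27950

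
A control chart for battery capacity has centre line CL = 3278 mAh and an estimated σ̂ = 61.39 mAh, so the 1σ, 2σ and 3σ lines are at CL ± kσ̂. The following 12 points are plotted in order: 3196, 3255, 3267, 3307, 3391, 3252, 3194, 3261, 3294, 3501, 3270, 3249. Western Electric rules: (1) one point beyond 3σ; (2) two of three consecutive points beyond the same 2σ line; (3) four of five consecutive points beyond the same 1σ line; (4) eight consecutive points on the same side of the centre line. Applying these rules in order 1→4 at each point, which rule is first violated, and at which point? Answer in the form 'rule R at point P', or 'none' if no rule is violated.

Zone of each point (C = within 1σ̂, B = 1σ̂–2σ̂, A = 2σ̂–3σ̂, * = beyond 3σ̂; sign = side of CL): 1:-B, 2:-C, 3:-C, 4:+C, 5:+B, 6:-C, 7:-B, 8:-C, 9:+C, 10:+*, 11:-C, 12:-C
Rule 1 (one point beyond the 3σ limits) is satisfied at point 10.

rule 1 at point 10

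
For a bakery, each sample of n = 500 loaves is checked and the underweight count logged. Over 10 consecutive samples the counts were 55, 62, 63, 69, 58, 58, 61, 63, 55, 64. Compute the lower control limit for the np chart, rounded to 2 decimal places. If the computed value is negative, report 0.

p̄ = Σdᵢ / (k·n) = 608 / (10 × 500) = 0.12160
LCL = np̄ − 3·√(np̄(1−p̄)) = 60.8000 − 3 × 7.3080 = 38.8760

38.88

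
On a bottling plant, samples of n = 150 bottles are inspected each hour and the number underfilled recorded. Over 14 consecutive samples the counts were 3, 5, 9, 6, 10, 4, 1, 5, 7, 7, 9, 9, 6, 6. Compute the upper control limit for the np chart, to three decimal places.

p̄ = Σdᵢ / (k·n) = 87 / (14 × 150) = 0.04143
UCL = np̄ + 3·√(np̄(1−p̄)) = 6.2143 + 3 × √(6.2143×0.95857) = 6.2143 + 3 × 2.4407 = 13.5363

13.536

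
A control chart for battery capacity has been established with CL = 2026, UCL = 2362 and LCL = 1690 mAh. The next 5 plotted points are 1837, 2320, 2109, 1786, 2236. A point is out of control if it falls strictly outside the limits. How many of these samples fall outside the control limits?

All 5 points lie within [1690, 2362].

0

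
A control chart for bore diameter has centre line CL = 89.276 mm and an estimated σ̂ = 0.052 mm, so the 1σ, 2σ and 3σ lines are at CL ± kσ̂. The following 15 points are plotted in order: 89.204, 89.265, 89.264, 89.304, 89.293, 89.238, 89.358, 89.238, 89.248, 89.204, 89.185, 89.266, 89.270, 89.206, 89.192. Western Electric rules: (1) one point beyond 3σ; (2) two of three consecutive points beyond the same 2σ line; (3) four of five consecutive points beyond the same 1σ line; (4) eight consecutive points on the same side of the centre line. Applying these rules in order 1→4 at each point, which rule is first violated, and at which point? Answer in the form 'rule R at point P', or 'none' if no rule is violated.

rule 4 at point 15

Zone of each point (C = within 1σ̂, B = 1σ̂–2σ̂, A = 2σ̂–3σ̂, * = beyond 3σ̂; sign = side of CL): 1:-B, 2:-C, 3:-C, 4:+C, 5:+C, 6:-C, 7:+B, 8:-C, 9:-C, 10:-B, 11:-B, 12:-C, 13:-C, 14:-B, 15:-B
Rule 4 (eight consecutive points on the same side of the centre line) is satisfied at point 15.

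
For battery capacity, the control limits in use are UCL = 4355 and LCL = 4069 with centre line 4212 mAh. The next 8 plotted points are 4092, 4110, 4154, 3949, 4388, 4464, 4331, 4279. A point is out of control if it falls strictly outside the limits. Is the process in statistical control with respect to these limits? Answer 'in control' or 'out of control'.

out of control

Compare each point to [4069, 4355]: sample 4 = 3949 < LCL; sample 5 = 4388 > UCL; sample 6 = 4464 > UCL.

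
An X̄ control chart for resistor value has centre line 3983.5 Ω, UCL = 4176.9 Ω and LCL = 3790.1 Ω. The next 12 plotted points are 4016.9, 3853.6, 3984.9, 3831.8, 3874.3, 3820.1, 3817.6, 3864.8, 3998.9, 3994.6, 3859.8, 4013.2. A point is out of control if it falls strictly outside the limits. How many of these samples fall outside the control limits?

0

All 12 points lie within [3790.1, 4176.9].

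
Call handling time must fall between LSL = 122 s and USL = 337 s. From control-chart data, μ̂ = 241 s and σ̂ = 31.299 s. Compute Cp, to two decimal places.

Cp = (USL − LSL) / (6σ̂) = (337 − 122) / (6 × 31.299) = 215.0000 / 187.7940 = 1.1449

1.14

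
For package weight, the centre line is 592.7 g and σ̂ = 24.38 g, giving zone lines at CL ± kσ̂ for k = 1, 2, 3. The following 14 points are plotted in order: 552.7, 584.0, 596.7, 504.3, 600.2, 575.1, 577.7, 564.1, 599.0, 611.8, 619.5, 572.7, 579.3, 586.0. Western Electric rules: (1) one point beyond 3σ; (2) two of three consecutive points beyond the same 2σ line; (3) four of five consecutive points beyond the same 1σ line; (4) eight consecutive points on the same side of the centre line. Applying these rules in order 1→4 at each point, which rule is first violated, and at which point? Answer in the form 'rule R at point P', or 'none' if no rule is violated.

Zone of each point (C = within 1σ̂, B = 1σ̂–2σ̂, A = 2σ̂–3σ̂, * = beyond 3σ̂; sign = side of CL): 1:-B, 2:-C, 3:+C, 4:-*, 5:+C, 6:-C, 7:-C, 8:-B, 9:+C, 10:+C, 11:+B, 12:-C, 13:-C, 14:-C
Rule 1 (one point beyond the 3σ limits) is satisfied at point 4.

rule 1 at point 4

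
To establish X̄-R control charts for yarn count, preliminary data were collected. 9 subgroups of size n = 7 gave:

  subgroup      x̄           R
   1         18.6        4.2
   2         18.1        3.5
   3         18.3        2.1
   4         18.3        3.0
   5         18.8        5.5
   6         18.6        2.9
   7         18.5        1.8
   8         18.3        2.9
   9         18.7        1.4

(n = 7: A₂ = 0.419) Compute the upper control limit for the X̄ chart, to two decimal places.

19.74

X̄̄ = (18.6 + 18.1 + 18.3 + 18.3 + 18.8 + 18.6 + 18.5 + 18.3 + 18.7) / 9 = 166.2000 / 9 = 18.4667
R̄ = (4.2 + 3.5 + 2.1 + 3.0 + 5.5 + 2.9 + 1.8 + 2.9 + 1.4) / 9 = 27.3000 / 9 = 3.0333
UCL = X̄̄ + A₂·R̄ = 18.4667 + 0.419 × 3.0333 = 19.7376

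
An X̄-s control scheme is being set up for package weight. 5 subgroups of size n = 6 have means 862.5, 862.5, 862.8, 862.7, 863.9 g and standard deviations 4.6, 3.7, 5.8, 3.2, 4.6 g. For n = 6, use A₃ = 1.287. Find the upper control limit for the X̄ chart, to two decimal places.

868.52

X̄̄ = (862.5 + 862.5 + 862.8 + 862.7 + 863.9) / 5 = 862.8800
s̄ = (4.6 + 3.7 + 5.8 + 3.2 + 4.6) / 5 = 4.3800
UCL = X̄̄ + A₃·s̄ = 862.8800 + 1.287 × 4.3800 = 868.5171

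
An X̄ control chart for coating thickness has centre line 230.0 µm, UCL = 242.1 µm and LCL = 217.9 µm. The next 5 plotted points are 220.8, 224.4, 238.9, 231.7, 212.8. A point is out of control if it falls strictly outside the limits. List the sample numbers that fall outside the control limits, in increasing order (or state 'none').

Compare each point to [217.9, 242.1]: sample 5 = 212.8 < LCL.

5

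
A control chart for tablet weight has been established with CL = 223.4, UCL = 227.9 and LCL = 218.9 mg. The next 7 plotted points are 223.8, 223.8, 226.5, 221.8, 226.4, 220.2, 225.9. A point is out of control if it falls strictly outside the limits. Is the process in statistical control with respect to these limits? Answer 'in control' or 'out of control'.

All 7 points lie within [218.9, 227.9].

in control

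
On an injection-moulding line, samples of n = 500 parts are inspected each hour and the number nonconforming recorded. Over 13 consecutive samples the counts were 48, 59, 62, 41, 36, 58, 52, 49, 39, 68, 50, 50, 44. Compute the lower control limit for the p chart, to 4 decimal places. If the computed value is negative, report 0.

p̄ = Σdᵢ / (k·n) = 656 / (13 × 500) = 0.10092
LCL = p̄ − 3·√(p̄(1−p̄)/n) = 0.10092 − 3 × 0.01347 = 0.06051

0.0605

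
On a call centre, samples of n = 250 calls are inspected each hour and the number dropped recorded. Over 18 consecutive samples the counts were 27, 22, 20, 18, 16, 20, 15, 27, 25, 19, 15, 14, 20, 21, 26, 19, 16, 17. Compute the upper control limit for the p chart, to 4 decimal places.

p̄ = Σdᵢ / (k·n) = 357 / (18 × 250) = 0.07933
UCL = p̄ + 3·√(p̄(1−p̄)/n) = 0.07933 + 3 × √(0.07933×0.92067/250) = 0.07933 + 3 × 0.01709 = 0.13061

0.1306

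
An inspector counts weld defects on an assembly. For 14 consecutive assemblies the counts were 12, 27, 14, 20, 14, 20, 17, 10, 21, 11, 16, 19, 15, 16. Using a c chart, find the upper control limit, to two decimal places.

28.78

c̄ = (12 + 27 + 14 + 20 + 14 + 20 + 17 + 10 + 21 + 11 + 16 + 19 + 15 + 16) / 14 = 232 / 14 = 16.5714
UCL = c̄ + 3√c̄ = 16.5714 + 3 × √16.5714 = 16.5714 + 3 × 4.0708 = 28.7838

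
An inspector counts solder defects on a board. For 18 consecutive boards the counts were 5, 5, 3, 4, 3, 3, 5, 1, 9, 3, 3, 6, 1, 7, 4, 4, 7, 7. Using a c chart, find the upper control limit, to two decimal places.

10.77

c̄ = (5 + 5 + 3 + 4 + 3 + 3 + 5 + 1 + 9 + 3 + 3 + 6 + 1 + 7 + 4 + 4 + 7 + 7) / 18 = 80 / 18 = 4.4444
UCL = c̄ + 3√c̄ = 4.4444 + 3 × √4.4444 = 4.4444 + 3 × 2.1082 = 10.7690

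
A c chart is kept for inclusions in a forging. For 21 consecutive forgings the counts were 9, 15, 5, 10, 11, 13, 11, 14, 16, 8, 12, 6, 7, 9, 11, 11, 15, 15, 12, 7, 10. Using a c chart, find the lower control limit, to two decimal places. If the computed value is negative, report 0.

0.95

c̄ = (9 + 15 + 5 + 10 + 11 + 13 + 11 + 14 + 16 + 8 + 12 + 6 + 7 + 9 + 11 + 11 + 15 + 15 + 12 + 7 + 10) / 21 = 227 / 21 = 10.8095
LCL = c̄ − 3√c̄ = 10.8095 − 3 × 3.2878 = 0.9462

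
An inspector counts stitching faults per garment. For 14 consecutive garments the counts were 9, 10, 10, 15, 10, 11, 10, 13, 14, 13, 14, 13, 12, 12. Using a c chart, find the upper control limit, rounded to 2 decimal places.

c̄ = (9 + 10 + 10 + 15 + 10 + 11 + 10 + 13 + 14 + 13 + 14 + 13 + 12 + 12) / 14 = 166 / 14 = 11.8571
UCL = c̄ + 3√c̄ = 11.8571 + 3 × √11.8571 = 11.8571 + 3 × 3.4434 = 22.1874

22.19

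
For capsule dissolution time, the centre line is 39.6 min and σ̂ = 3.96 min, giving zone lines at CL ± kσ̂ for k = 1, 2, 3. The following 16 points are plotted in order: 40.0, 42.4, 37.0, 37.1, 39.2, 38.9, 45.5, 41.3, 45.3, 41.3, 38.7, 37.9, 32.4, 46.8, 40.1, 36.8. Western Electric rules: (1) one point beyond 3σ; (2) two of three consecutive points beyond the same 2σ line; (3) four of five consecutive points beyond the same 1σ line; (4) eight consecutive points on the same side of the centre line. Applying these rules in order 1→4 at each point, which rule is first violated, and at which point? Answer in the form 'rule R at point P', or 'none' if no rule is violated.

Zone of each point (C = within 1σ̂, B = 1σ̂–2σ̂, A = 2σ̂–3σ̂, * = beyond 3σ̂; sign = side of CL): 1:+C, 2:+C, 3:-C, 4:-C, 5:-C, 6:-C, 7:+B, 8:+C, 9:+B, 10:+C, 11:-C, 12:-C, 13:-B, 14:+B, 15:+C, 16:-C
No rule fires across all 16 points.

none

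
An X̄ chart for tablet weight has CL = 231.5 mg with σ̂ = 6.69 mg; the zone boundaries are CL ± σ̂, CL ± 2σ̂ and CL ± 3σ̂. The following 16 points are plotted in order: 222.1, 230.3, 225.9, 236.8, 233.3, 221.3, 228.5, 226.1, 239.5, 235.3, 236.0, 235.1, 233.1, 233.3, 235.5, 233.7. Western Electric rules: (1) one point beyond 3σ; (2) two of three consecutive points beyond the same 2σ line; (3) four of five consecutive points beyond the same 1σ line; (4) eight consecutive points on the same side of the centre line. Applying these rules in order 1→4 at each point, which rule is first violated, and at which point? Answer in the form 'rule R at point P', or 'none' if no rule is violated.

Zone of each point (C = within 1σ̂, B = 1σ̂–2σ̂, A = 2σ̂–3σ̂, * = beyond 3σ̂; sign = side of CL): 1:-B, 2:-C, 3:-C, 4:+C, 5:+C, 6:-B, 7:-C, 8:-C, 9:+B, 10:+C, 11:+C, 12:+C, 13:+C, 14:+C, 15:+C, 16:+C
Rule 4 (eight consecutive points on the same side of the centre line) is satisfied at point 16.

rule 4 at point 16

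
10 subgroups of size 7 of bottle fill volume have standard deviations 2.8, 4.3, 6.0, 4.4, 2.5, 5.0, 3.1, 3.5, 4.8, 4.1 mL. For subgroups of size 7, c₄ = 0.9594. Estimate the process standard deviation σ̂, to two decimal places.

s̄ = (2.8 + 4.3 + 6.0 + 4.4 + 2.5 + 5.0 + 3.1 + 3.5 + 4.8 + 4.1) / 10 = 4.0500
σ̂ = s̄ / c₄ = 4.0500 / 0.9594 = 4.2214

4.22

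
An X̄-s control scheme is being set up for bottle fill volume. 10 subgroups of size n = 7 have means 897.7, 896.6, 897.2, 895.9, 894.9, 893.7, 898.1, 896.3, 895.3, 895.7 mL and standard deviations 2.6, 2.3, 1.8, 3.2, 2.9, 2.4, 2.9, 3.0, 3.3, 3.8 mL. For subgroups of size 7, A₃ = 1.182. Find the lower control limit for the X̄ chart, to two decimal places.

X̄̄ = (897.7 + 896.6 + 897.2 + 895.9 + 894.9 + 893.7 + 898.1 + 896.3 + 895.3 + 895.7) / 10 = 896.1400
s̄ = (2.6 + 2.3 + 1.8 + 3.2 + 2.9 + 2.4 + 2.9 + 3.0 + 3.3 + 3.8) / 10 = 2.8200
LCL = X̄̄ − A₃·s̄ = 896.1400 − 1.182 × 2.8200 = 892.8068

892.81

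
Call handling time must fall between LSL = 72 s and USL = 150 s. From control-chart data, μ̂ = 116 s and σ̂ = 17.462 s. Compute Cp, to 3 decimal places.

Cp = (USL − LSL) / (6σ̂) = (150 − 72) / (6 × 17.462) = 78.0000 / 104.7720 = 0.7445

0.744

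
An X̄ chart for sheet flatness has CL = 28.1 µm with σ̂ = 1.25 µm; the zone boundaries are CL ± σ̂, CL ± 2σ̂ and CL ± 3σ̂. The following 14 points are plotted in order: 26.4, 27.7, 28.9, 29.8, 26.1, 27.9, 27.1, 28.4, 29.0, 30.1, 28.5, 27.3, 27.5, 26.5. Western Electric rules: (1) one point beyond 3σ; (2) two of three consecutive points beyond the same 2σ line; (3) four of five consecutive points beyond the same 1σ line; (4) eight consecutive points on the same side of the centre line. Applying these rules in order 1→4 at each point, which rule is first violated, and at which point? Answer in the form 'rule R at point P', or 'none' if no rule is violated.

Zone of each point (C = within 1σ̂, B = 1σ̂–2σ̂, A = 2σ̂–3σ̂, * = beyond 3σ̂; sign = side of CL): 1:-B, 2:-C, 3:+C, 4:+B, 5:-B, 6:-C, 7:-C, 8:+C, 9:+C, 10:+B, 11:+C, 12:-C, 13:-C, 14:-B
No rule fires across all 14 points.

none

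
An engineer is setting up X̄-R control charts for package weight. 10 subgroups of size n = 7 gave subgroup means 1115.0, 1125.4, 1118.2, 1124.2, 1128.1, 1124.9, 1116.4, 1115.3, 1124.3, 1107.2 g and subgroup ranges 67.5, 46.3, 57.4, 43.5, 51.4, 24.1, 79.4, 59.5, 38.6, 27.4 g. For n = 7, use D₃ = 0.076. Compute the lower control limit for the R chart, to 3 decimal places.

3.763

R̄ = (67.5 + 46.3 + 57.4 + 43.5 + 51.4 + 24.1 + 79.4 + 59.5 + 38.6 + 27.4) / 10 = 495.1000 / 10 = 49.5100
LCL_R = D₃·R̄ = 0.076 × 49.5100 = 3.7628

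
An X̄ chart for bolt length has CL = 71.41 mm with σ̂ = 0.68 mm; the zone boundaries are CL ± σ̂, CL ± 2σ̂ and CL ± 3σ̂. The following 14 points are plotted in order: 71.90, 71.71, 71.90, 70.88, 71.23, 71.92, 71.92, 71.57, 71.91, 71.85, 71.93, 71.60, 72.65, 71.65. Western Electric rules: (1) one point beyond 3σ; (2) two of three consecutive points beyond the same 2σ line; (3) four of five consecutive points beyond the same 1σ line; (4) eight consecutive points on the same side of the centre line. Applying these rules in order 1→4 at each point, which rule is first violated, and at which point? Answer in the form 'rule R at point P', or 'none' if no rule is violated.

rule 4 at point 13

Zone of each point (C = within 1σ̂, B = 1σ̂–2σ̂, A = 2σ̂–3σ̂, * = beyond 3σ̂; sign = side of CL): 1:+C, 2:+C, 3:+C, 4:-C, 5:-C, 6:+C, 7:+C, 8:+C, 9:+C, 10:+C, 11:+C, 12:+C, 13:+B, 14:+C
Rule 4 (eight consecutive points on the same side of the centre line) is satisfied at point 13.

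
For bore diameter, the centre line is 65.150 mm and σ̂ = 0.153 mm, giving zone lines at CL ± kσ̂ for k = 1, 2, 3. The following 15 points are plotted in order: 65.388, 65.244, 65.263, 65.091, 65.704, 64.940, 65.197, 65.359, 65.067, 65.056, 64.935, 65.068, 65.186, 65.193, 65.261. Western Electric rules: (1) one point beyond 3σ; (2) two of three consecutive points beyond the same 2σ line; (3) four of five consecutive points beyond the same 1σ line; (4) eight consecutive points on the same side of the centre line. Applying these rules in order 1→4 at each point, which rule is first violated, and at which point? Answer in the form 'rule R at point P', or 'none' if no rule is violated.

rule 1 at point 5

Zone of each point (C = within 1σ̂, B = 1σ̂–2σ̂, A = 2σ̂–3σ̂, * = beyond 3σ̂; sign = side of CL): 1:+B, 2:+C, 3:+C, 4:-C, 5:+*, 6:-B, 7:+C, 8:+B, 9:-C, 10:-C, 11:-B, 12:-C, 13:+C, 14:+C, 15:+C
Rule 1 (one point beyond the 3σ limits) is satisfied at point 5.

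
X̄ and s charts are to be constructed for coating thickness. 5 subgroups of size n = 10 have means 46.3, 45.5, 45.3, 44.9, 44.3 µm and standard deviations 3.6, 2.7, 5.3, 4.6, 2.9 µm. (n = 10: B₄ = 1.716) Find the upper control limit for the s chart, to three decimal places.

s̄ = (3.6 + 2.7 + 5.3 + 4.6 + 2.9) / 5 = 3.8200
UCL_s = B₄·s̄ = 1.716 × 3.8200 = 6.5551

6.555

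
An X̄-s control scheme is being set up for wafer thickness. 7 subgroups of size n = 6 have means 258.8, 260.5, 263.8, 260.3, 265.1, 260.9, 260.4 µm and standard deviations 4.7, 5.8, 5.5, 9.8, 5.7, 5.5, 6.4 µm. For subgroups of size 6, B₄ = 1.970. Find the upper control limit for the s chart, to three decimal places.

s̄ = (4.7 + 5.8 + 5.5 + 9.8 + 5.7 + 5.5 + 6.4) / 7 = 6.2000
UCL_s = B₄·s̄ = 1.970 × 6.2000 = 12.2140

12.214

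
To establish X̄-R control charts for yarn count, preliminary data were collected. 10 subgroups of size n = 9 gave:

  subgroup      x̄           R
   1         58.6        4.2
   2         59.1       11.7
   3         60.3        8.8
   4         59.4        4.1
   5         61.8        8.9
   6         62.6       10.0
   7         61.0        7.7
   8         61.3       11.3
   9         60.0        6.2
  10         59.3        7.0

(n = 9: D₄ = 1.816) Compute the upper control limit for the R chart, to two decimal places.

14.51

R̄ = (4.2 + 11.7 + 8.8 + 4.1 + 8.9 + 10.0 + 7.7 + 11.3 + 6.2 + 7.0) / 10 = 79.9000 / 10 = 7.9900
UCL_R = D₄·R̄ = 1.816 × 7.9900 = 14.5098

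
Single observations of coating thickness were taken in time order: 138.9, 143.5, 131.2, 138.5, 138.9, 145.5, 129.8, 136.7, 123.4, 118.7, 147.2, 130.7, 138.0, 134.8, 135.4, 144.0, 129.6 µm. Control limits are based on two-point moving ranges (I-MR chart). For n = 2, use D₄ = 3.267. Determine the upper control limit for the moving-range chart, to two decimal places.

Moving ranges: 4.6, 12.3, 7.3, 0.4, 6.6, 15.7, 6.9, 13.3, 4.7, 28.5, 16.5, 7.3, 3.2, 0.6, 8.6, 14.4; M̄R̄ = 150.9000 / 16 = 9.4313
UCL_MR = D₄·M̄R̄ = 3.267 × 9.4313 = 30.8119

30.81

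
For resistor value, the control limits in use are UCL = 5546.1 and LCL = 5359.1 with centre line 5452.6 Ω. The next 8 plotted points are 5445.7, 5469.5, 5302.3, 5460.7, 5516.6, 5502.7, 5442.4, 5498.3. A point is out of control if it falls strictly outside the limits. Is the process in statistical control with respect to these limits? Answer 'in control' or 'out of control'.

Compare each point to [5359.1, 5546.1]: sample 3 = 5302.3 < LCL.

out of control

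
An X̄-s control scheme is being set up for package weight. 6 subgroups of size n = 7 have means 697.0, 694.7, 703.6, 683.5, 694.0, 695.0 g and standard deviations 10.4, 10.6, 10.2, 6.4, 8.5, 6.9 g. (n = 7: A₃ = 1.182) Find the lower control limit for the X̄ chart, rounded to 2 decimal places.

684.19

X̄̄ = (697.0 + 694.7 + 703.6 + 683.5 + 694.0 + 695.0) / 6 = 694.6333
s̄ = (10.4 + 10.6 + 10.2 + 6.4 + 8.5 + 6.9) / 6 = 8.8333
LCL = X̄̄ − A₃·s̄ = 694.6333 − 1.182 × 8.8333 = 684.1923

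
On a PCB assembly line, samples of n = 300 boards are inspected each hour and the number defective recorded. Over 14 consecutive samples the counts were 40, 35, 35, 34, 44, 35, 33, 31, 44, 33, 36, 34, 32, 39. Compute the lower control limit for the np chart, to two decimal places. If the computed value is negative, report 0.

p̄ = Σdᵢ / (k·n) = 505 / (14 × 300) = 0.12024
LCL = np̄ − 3·√(np̄(1−p̄)) = 36.0714 − 3 × 5.6333 = 19.1715

19.17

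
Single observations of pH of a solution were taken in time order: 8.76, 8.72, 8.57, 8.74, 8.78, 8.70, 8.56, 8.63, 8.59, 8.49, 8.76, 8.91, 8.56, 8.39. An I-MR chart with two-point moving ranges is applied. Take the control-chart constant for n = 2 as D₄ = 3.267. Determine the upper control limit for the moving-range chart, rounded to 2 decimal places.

0.44

Moving ranges: 0.04, 0.15, 0.17, 0.04, 0.08, 0.14, 0.07, 0.04, 0.10, 0.27, 0.15, 0.35, 0.17; M̄R̄ = 1.7700 / 13 = 0.1362
UCL_MR = D₄·M̄R̄ = 3.267 × 0.1362 = 0.4448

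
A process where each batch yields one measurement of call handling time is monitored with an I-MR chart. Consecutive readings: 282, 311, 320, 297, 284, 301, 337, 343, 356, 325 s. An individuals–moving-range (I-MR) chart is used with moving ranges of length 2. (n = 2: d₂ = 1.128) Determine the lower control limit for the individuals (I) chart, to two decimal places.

263.30

X̄ = (282 + 311 + 320 + 297 + 284 + 301 + 337 + 343 + 356 + 325) / 10 = 315.6000
Moving ranges: 29, 9, 23, 13, 17, 36, 6, 13, 31; M̄R̄ = 177.0000 / 9 = 19.6667
LCL = X̄ − 3·M̄R̄/d₂ = 315.6000 − 3 × 19.6667 / 1.128 = 263.2950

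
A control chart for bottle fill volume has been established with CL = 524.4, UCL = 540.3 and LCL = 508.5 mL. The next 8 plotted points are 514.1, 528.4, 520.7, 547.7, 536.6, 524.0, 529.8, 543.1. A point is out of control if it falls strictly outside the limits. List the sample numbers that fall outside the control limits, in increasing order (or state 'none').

Compare each point to [508.5, 540.3]: sample 4 = 547.7 > UCL; sample 8 = 543.1 > UCL.

4, 8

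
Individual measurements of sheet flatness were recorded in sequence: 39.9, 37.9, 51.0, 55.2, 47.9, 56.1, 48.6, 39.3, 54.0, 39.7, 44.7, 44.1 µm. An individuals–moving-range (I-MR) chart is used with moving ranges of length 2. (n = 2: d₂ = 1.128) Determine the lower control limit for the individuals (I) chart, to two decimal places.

25.69

X̄ = (39.9 + 37.9 + 51.0 + 55.2 + 47.9 + 56.1 + 48.6 + 39.3 + 54.0 + 39.7 + 44.7 + 44.1) / 12 = 46.5333
Moving ranges: 2.0, 13.1, 4.2, 7.3, 8.2, 7.5, 9.3, 14.7, 14.3, 5.0, 0.6; M̄R̄ = 86.2000 / 11 = 7.8364
LCL = X̄ − 3·M̄R̄/d₂ = 46.5333 − 3 × 7.8364 / 1.128 = 25.6919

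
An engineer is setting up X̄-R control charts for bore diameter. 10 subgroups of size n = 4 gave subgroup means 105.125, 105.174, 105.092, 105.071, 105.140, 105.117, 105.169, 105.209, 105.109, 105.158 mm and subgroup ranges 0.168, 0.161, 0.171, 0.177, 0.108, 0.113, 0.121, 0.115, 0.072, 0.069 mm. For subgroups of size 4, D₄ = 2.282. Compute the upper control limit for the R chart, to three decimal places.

0.291

R̄ = (0.168 + 0.161 + 0.171 + 0.177 + 0.108 + 0.113 + 0.121 + 0.115 + 0.072 + 0.069) / 10 = 1.2750 / 10 = 0.1275
UCL_R = D₄·R̄ = 2.282 × 0.1275 = 0.2910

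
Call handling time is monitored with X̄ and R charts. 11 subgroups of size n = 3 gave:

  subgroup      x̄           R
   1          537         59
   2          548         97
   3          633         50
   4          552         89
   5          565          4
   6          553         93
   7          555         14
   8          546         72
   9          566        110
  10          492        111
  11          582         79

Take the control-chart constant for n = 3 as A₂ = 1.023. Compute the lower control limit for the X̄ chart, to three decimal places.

484.828

X̄̄ = (537 + 548 + 633 + 552 + 565 + 553 + 555 + 546 + 566 + 492 + 582) / 11 = 6129.0000 / 11 = 557.1818
R̄ = (59 + 97 + 50 + 89 + 4 + 93 + 14 + 72 + 110 + 111 + 79) / 11 = 778.0000 / 11 = 70.7273
LCL = X̄̄ − A₂·R̄ = 557.1818 − 1.023 × 70.7273 = 484.8278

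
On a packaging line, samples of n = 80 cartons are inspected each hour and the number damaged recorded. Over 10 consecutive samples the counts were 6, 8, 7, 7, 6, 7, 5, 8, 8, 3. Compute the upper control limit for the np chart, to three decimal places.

p̄ = Σdᵢ / (k·n) = 65 / (10 × 80) = 0.08125
UCL = np̄ + 3·√(np̄(1−p̄)) = 6.5000 + 3 × √(6.5000×0.91875) = 6.5000 + 3 × 2.4437 = 13.8312

13.831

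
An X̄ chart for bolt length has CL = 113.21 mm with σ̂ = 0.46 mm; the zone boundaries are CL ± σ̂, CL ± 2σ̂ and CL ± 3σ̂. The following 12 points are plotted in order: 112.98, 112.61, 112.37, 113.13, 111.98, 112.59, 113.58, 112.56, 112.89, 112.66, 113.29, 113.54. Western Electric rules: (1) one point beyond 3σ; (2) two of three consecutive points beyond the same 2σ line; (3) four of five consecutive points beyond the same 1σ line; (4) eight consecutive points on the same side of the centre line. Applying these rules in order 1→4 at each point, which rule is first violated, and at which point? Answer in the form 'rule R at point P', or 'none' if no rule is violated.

rule 3 at point 6

Zone of each point (C = within 1σ̂, B = 1σ̂–2σ̂, A = 2σ̂–3σ̂, * = beyond 3σ̂; sign = side of CL): 1:-C, 2:-B, 3:-B, 4:-C, 5:-A, 6:-B, 7:+C, 8:-B, 9:-C, 10:-B, 11:+C, 12:+C
Rule 3 (four of five consecutive points beyond the same 1σ limit) is satisfied at point 6.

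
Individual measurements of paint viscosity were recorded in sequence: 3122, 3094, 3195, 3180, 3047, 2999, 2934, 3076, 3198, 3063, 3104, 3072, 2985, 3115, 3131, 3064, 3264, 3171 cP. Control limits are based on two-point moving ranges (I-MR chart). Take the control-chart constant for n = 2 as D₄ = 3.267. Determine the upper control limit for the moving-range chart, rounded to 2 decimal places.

Moving ranges: 28, 101, 15, 133, 48, 65, 142, 122, 135, 41, 32, 87, 130, 16, 67, 200, 93; M̄R̄ = 1455.0000 / 17 = 85.5882
UCL_MR = D₄·M̄R̄ = 3.267 × 85.5882 = 279.6168

279.62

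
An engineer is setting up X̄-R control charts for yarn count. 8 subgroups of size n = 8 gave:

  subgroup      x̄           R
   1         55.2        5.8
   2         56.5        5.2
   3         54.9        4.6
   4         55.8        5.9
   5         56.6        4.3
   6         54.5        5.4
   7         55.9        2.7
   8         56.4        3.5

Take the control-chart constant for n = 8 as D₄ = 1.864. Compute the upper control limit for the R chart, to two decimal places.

R̄ = (5.8 + 5.2 + 4.6 + 5.9 + 4.3 + 5.4 + 2.7 + 3.5) / 8 = 37.4000 / 8 = 4.6750
UCL_R = D₄·R̄ = 1.864 × 4.6750 = 8.7142

8.71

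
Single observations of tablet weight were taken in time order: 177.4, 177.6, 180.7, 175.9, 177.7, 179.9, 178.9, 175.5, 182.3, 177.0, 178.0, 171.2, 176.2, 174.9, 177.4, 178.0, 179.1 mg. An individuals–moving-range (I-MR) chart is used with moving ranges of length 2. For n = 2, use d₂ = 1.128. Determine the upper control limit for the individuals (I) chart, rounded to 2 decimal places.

X̄ = (177.4 + 177.6 + 180.7 + 175.9 + 177.7 + 179.9 + 178.9 + 175.5 + 182.3 + 177.0 + 178.0 + 171.2 + 176.2 + 174.9 + 177.4 + 178.0 + 179.1) / 17 = 177.5118
Moving ranges: 0.2, 3.1, 4.8, 1.8, 2.2, 1.0, 3.4, 6.8, 5.3, 1.0, 6.8, 5.0, 1.3, 2.5, 0.6, 1.1; M̄R̄ = 46.9000 / 16 = 2.9312
UCL = X̄ + 3·M̄R̄/d₂ = 177.5118 + 3 × 2.9312 / 1.128 = 185.3076

185.31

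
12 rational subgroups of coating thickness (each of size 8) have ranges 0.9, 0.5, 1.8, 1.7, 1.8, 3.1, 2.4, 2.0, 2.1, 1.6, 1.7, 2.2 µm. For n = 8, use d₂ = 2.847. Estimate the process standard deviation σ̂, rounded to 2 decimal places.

0.64

R̄ = (0.9 + 0.5 + 1.8 + 1.7 + 1.8 + 3.1 + 2.4 + 2.0 + 2.1 + 1.6 + 1.7 + 2.2) / 12 = 1.8167
σ̂ = R̄ / d₂ = 1.8167 / 2.847 = 0.6381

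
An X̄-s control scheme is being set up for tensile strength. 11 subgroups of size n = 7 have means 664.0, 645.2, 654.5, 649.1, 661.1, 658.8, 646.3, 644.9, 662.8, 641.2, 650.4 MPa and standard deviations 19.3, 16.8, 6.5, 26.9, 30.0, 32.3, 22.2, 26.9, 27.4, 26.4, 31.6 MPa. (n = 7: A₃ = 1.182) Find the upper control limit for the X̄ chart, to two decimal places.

X̄̄ = (664.0 + 645.2 + 654.5 + 649.1 + 661.1 + 658.8 + 646.3 + 644.9 + 662.8 + 641.2 + 650.4) / 11 = 652.5727
s̄ = (19.3 + 16.8 + 6.5 + 26.9 + 30.0 + 32.3 + 22.2 + 26.9 + 27.4 + 26.4 + 31.6) / 11 = 24.2091
UCL = X̄̄ + A₃·s̄ = 652.5727 + 1.182 × 24.2091 = 681.1879

681.19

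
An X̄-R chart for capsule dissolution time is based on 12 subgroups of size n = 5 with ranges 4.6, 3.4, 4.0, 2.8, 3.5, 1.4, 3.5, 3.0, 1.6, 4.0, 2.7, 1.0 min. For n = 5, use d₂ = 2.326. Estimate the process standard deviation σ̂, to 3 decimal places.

1.272

R̄ = (4.6 + 3.4 + 4.0 + 2.8 + 3.5 + 1.4 + 3.5 + 3.0 + 1.6 + 4.0 + 2.7 + 1.0) / 12 = 2.9583
σ̂ = R̄ / d₂ = 2.9583 / 2.326 = 1.2719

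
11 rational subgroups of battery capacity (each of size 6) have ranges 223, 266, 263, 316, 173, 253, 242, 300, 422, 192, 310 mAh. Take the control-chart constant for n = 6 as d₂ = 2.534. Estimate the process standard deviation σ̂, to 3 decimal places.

106.192

R̄ = (223 + 266 + 263 + 316 + 173 + 253 + 242 + 300 + 422 + 192 + 310) / 11 = 269.0909
σ̂ = R̄ / d₂ = 269.0909 / 2.534 = 106.1922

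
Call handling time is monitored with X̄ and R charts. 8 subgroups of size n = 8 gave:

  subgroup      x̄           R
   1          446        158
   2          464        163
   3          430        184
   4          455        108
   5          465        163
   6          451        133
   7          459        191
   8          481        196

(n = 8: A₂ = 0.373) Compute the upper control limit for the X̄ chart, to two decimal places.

516.80

X̄̄ = (446 + 464 + 430 + 455 + 465 + 451 + 459 + 481) / 8 = 3651.0000 / 8 = 456.3750
R̄ = (158 + 163 + 184 + 108 + 163 + 133 + 191 + 196) / 8 = 1296.0000 / 8 = 162.0000
UCL = X̄̄ + A₂·R̄ = 456.3750 + 0.373 × 162.0000 = 516.8010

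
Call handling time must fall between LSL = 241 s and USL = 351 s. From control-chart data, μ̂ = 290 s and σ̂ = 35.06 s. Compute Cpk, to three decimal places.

Cpu = (USL − μ̂) / (3σ̂) = (351 − 290) / (3 × 35.06) = 0.5800; Cpl = (μ̂ − LSL) / (3σ̂) = (290 − 241) / (3 × 35.06) = 0.4659; Cpk = min(Cpu, Cpl) = 0.4659

0.466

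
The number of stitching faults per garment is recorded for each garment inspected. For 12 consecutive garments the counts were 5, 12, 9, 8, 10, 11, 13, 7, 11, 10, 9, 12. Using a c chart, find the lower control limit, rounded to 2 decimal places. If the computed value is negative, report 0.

c̄ = (5 + 12 + 9 + 8 + 10 + 11 + 13 + 7 + 11 + 10 + 9 + 12) / 12 = 117 / 12 = 9.7500
LCL = c̄ − 3√c̄ = 9.7500 − 3 × 3.1225 = 0.3825

0.38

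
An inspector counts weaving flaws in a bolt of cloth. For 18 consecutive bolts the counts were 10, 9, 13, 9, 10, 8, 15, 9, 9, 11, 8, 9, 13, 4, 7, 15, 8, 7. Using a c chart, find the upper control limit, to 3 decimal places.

18.994

c̄ = (10 + 9 + 13 + 9 + 10 + 8 + 15 + 9 + 9 + 11 + 8 + 9 + 13 + 4 + 7 + 15 + 8 + 7) / 18 = 174 / 18 = 9.6667
UCL = c̄ + 3√c̄ = 9.6667 + 3 × √9.6667 = 9.6667 + 3 × 3.1091 = 18.9940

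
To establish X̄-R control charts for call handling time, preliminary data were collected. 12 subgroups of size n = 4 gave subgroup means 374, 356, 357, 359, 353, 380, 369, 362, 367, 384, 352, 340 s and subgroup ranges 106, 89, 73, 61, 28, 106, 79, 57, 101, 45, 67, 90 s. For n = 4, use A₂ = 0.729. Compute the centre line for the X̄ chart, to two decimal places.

X̄̄ = (374 + 356 + 357 + 359 + 353 + 380 + 369 + 362 + 367 + 384 + 352 + 340) / 12 = 4353.0000 / 12 = 362.7500
CL = X̄̄ = 362.7500

362.75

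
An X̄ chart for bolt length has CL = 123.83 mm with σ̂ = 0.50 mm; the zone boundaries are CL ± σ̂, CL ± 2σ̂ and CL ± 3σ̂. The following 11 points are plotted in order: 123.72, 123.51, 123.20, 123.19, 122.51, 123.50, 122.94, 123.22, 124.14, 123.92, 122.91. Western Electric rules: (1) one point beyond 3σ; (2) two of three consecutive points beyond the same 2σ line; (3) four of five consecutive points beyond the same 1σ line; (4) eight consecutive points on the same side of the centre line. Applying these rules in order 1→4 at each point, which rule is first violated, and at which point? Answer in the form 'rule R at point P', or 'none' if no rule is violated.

rule 3 at point 7

Zone of each point (C = within 1σ̂, B = 1σ̂–2σ̂, A = 2σ̂–3σ̂, * = beyond 3σ̂; sign = side of CL): 1:-C, 2:-C, 3:-B, 4:-B, 5:-A, 6:-C, 7:-B, 8:-B, 9:+C, 10:+C, 11:-B
Rule 3 (four of five consecutive points beyond the same 1σ limit) is satisfied at point 7.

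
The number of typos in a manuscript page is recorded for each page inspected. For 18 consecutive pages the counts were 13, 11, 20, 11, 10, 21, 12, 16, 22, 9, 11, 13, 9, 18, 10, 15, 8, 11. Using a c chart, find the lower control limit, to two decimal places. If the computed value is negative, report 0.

c̄ = (13 + 11 + 20 + 11 + 10 + 21 + 12 + 16 + 22 + 9 + 11 + 13 + 9 + 18 + 10 + 15 + 8 + 11) / 18 = 240 / 18 = 13.3333
LCL = c̄ − 3√c̄ = 13.3333 − 3 × 3.6515 = 2.3789

2.38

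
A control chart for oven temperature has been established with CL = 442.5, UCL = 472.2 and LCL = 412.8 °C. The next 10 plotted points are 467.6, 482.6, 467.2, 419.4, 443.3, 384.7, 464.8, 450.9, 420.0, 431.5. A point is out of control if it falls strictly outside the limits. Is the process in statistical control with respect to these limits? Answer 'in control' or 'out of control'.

Compare each point to [412.8, 472.2]: sample 2 = 482.6 > UCL; sample 6 = 384.7 < LCL.

out of control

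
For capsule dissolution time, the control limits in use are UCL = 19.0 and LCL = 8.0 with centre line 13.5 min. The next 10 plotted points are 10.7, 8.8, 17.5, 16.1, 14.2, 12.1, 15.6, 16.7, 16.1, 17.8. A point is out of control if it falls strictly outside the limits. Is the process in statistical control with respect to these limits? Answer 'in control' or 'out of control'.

All 10 points lie within [8.0, 19.0].

in control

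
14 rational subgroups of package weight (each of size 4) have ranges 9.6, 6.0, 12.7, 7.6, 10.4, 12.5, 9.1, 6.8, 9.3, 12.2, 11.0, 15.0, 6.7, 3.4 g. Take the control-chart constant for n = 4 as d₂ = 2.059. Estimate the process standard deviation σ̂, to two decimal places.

4.59

R̄ = (9.6 + 6.0 + 12.7 + 7.6 + 10.4 + 12.5 + 9.1 + 6.8 + 9.3 + 12.2 + 11.0 + 15.0 + 6.7 + 3.4) / 14 = 9.4500
σ̂ = R̄ / d₂ = 9.4500 / 2.059 = 4.5896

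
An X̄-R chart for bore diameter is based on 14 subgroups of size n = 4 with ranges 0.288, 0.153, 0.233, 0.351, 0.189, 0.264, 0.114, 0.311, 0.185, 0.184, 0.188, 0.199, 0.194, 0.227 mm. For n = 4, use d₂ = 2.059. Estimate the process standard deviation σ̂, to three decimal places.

0.107

R̄ = (0.288 + 0.153 + 0.233 + 0.351 + 0.189 + 0.264 + 0.114 + 0.311 + 0.185 + 0.184 + 0.188 + 0.199 + 0.194 + 0.227) / 14 = 0.2200
σ̂ = R̄ / d₂ = 0.2200 / 2.059 = 0.1068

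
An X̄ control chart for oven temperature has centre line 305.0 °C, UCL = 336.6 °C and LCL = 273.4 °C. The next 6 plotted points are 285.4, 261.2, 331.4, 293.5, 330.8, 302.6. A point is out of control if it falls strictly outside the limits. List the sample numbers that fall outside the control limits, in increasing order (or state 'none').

2

Compare each point to [273.4, 336.6]: sample 2 = 261.2 < LCL.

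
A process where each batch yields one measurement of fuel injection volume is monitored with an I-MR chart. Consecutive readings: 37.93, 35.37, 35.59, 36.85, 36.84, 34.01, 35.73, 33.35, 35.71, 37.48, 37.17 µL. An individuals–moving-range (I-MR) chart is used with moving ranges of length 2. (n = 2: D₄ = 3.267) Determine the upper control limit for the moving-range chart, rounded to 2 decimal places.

Moving ranges: 2.56, 0.22, 1.26, 0.01, 2.83, 1.72, 2.38, 2.36, 1.77, 0.31; M̄R̄ = 15.4200 / 10 = 1.5420
UCL_MR = D₄·M̄R̄ = 3.267 × 1.5420 = 5.0377

5.04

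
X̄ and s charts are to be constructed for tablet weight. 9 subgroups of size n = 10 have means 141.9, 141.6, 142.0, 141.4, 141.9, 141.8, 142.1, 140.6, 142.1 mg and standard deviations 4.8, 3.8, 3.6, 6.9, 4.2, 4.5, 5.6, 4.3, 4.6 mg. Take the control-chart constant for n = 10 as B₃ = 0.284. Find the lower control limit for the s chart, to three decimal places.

s̄ = (4.8 + 3.8 + 3.6 + 6.9 + 4.2 + 4.5 + 5.6 + 4.3 + 4.6) / 9 = 4.7000
LCL_s = B₃·s̄ = 0.284 × 4.7000 = 1.3348

1.335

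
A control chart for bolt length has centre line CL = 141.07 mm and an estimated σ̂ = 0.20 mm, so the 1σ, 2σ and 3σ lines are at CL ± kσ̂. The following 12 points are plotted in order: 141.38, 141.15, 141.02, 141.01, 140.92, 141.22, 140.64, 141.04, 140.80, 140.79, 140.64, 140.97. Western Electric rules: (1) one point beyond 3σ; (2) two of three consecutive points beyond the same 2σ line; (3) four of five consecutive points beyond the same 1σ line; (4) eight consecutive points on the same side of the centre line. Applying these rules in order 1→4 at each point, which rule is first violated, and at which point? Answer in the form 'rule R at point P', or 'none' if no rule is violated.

Zone of each point (C = within 1σ̂, B = 1σ̂–2σ̂, A = 2σ̂–3σ̂, * = beyond 3σ̂; sign = side of CL): 1:+B, 2:+C, 3:-C, 4:-C, 5:-C, 6:+C, 7:-A, 8:-C, 9:-B, 10:-B, 11:-A, 12:-C
Rule 3 (four of five consecutive points beyond the same 1σ limit) is satisfied at point 11.

rule 3 at point 11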